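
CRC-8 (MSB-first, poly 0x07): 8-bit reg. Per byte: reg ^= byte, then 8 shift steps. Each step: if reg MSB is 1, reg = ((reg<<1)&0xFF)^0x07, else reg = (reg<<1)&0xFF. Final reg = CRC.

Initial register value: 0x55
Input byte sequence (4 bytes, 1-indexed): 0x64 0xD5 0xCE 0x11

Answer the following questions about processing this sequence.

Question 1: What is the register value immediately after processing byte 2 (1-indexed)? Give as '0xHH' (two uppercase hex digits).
After byte 1 (0x64): reg=0x97
After byte 2 (0xD5): reg=0xC9

Answer: 0xC9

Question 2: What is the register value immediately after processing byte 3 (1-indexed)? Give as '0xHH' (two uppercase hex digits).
After byte 1 (0x64): reg=0x97
After byte 2 (0xD5): reg=0xC9
After byte 3 (0xCE): reg=0x15

Answer: 0x15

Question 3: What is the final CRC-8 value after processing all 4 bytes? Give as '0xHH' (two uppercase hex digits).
Answer: 0x1C

Derivation:
After byte 1 (0x64): reg=0x97
After byte 2 (0xD5): reg=0xC9
After byte 3 (0xCE): reg=0x15
After byte 4 (0x11): reg=0x1C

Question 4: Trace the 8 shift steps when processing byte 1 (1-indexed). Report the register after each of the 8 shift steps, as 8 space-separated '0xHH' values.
Register before byte 1: 0x55
After XOR with byte 0x64: 0x31

Answer: 0x62 0xC4 0x8F 0x19 0x32 0x64 0xC8 0x97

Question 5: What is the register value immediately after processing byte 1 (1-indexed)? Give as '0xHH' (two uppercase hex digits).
Answer: 0x97

Derivation:
After byte 1 (0x64): reg=0x97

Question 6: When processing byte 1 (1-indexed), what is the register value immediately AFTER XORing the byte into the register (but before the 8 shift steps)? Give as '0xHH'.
Register before byte 1: 0x55
Byte 1: 0x64
0x55 XOR 0x64 = 0x31

Answer: 0x31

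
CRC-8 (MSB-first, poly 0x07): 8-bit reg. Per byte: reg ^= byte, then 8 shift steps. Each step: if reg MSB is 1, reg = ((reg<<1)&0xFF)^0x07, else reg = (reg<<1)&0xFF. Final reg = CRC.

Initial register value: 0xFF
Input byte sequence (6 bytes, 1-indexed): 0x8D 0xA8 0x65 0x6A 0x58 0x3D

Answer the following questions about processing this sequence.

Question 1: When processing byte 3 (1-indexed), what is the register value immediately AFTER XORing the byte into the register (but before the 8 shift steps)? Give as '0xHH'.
Answer: 0xBC

Derivation:
Register before byte 3: 0xD9
Byte 3: 0x65
0xD9 XOR 0x65 = 0xBC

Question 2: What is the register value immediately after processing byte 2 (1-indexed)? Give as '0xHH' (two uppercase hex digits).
After byte 1 (0x8D): reg=0x59
After byte 2 (0xA8): reg=0xD9

Answer: 0xD9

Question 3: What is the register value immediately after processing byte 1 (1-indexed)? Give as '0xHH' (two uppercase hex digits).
After byte 1 (0x8D): reg=0x59

Answer: 0x59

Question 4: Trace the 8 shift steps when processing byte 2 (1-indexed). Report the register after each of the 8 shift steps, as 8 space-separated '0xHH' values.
Answer: 0xE5 0xCD 0x9D 0x3D 0x7A 0xF4 0xEF 0xD9

Derivation:
After byte 1 (0x8D): reg=0x59
Register before byte 2: 0x59
After XOR with byte 0xA8: 0xF1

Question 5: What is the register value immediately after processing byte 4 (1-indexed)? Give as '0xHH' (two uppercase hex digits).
After byte 1 (0x8D): reg=0x59
After byte 2 (0xA8): reg=0xD9
After byte 3 (0x65): reg=0x3D
After byte 4 (0x6A): reg=0xA2

Answer: 0xA2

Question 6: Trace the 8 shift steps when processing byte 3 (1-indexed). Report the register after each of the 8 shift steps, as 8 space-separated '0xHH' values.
Answer: 0x7F 0xFE 0xFB 0xF1 0xE5 0xCD 0x9D 0x3D

Derivation:
After byte 1 (0x8D): reg=0x59
After byte 2 (0xA8): reg=0xD9
Register before byte 3: 0xD9
After XOR with byte 0x65: 0xBC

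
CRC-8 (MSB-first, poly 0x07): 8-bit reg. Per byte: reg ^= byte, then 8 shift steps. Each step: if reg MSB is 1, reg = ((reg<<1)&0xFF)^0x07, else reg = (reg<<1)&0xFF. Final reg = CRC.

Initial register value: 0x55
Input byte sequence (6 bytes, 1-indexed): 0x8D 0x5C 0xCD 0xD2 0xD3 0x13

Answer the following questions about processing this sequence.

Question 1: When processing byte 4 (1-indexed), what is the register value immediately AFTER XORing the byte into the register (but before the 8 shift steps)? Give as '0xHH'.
Register before byte 4: 0xE3
Byte 4: 0xD2
0xE3 XOR 0xD2 = 0x31

Answer: 0x31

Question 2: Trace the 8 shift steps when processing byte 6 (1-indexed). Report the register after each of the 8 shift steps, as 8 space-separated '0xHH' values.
Answer: 0x97 0x29 0x52 0xA4 0x4F 0x9E 0x3B 0x76

Derivation:
After byte 1 (0x8D): reg=0x06
After byte 2 (0x5C): reg=0x81
After byte 3 (0xCD): reg=0xE3
After byte 4 (0xD2): reg=0x97
After byte 5 (0xD3): reg=0xDB
Register before byte 6: 0xDB
After XOR with byte 0x13: 0xC8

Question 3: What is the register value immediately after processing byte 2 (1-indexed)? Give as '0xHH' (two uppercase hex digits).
Answer: 0x81

Derivation:
After byte 1 (0x8D): reg=0x06
After byte 2 (0x5C): reg=0x81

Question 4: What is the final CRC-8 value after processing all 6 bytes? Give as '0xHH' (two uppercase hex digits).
Answer: 0x76

Derivation:
After byte 1 (0x8D): reg=0x06
After byte 2 (0x5C): reg=0x81
After byte 3 (0xCD): reg=0xE3
After byte 4 (0xD2): reg=0x97
After byte 5 (0xD3): reg=0xDB
After byte 6 (0x13): reg=0x76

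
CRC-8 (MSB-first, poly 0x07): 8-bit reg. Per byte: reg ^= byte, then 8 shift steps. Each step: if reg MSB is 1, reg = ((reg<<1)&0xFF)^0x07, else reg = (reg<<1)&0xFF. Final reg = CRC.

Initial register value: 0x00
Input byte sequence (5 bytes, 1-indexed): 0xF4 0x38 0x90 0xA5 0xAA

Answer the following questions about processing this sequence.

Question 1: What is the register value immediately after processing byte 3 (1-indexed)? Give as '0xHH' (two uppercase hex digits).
Answer: 0x6F

Derivation:
After byte 1 (0xF4): reg=0xC2
After byte 2 (0x38): reg=0xE8
After byte 3 (0x90): reg=0x6F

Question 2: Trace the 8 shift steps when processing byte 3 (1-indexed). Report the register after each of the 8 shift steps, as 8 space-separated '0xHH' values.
Answer: 0xF0 0xE7 0xC9 0x95 0x2D 0x5A 0xB4 0x6F

Derivation:
After byte 1 (0xF4): reg=0xC2
After byte 2 (0x38): reg=0xE8
Register before byte 3: 0xE8
After XOR with byte 0x90: 0x78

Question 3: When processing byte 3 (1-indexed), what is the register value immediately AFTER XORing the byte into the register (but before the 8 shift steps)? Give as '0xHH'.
Register before byte 3: 0xE8
Byte 3: 0x90
0xE8 XOR 0x90 = 0x78

Answer: 0x78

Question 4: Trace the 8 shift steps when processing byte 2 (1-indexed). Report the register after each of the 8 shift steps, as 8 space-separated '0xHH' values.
Answer: 0xF3 0xE1 0xC5 0x8D 0x1D 0x3A 0x74 0xE8

Derivation:
After byte 1 (0xF4): reg=0xC2
Register before byte 2: 0xC2
After XOR with byte 0x38: 0xFA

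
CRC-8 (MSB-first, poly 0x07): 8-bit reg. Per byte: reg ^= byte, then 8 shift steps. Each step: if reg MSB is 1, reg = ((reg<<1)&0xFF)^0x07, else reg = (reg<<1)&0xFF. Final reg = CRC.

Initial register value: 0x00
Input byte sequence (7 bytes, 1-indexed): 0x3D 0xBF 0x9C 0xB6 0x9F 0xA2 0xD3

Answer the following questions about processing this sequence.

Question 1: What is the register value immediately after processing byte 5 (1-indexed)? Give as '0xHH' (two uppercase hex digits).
Answer: 0x5E

Derivation:
After byte 1 (0x3D): reg=0xB3
After byte 2 (0xBF): reg=0x24
After byte 3 (0x9C): reg=0x21
After byte 4 (0xB6): reg=0xEC
After byte 5 (0x9F): reg=0x5E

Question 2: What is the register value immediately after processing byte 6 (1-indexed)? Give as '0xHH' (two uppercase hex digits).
Answer: 0xFA

Derivation:
After byte 1 (0x3D): reg=0xB3
After byte 2 (0xBF): reg=0x24
After byte 3 (0x9C): reg=0x21
After byte 4 (0xB6): reg=0xEC
After byte 5 (0x9F): reg=0x5E
After byte 6 (0xA2): reg=0xFA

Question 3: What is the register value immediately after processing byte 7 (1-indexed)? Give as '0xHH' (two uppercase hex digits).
After byte 1 (0x3D): reg=0xB3
After byte 2 (0xBF): reg=0x24
After byte 3 (0x9C): reg=0x21
After byte 4 (0xB6): reg=0xEC
After byte 5 (0x9F): reg=0x5E
After byte 6 (0xA2): reg=0xFA
After byte 7 (0xD3): reg=0xDF

Answer: 0xDF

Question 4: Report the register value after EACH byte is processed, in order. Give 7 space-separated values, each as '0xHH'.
0xB3 0x24 0x21 0xEC 0x5E 0xFA 0xDF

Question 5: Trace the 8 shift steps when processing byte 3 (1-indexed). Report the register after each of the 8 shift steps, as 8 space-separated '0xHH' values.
After byte 1 (0x3D): reg=0xB3
After byte 2 (0xBF): reg=0x24
Register before byte 3: 0x24
After XOR with byte 0x9C: 0xB8

Answer: 0x77 0xEE 0xDB 0xB1 0x65 0xCA 0x93 0x21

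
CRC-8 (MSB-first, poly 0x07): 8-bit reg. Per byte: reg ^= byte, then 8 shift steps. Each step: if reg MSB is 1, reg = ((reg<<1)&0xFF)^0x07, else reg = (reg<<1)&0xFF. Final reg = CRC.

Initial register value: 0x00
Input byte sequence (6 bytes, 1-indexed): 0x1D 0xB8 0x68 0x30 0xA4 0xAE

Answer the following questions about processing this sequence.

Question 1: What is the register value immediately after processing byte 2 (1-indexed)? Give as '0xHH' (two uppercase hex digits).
Answer: 0x9F

Derivation:
After byte 1 (0x1D): reg=0x53
After byte 2 (0xB8): reg=0x9F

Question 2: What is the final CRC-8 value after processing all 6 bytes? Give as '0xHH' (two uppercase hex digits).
After byte 1 (0x1D): reg=0x53
After byte 2 (0xB8): reg=0x9F
After byte 3 (0x68): reg=0xCB
After byte 4 (0x30): reg=0xEF
After byte 5 (0xA4): reg=0xF6
After byte 6 (0xAE): reg=0x8F

Answer: 0x8F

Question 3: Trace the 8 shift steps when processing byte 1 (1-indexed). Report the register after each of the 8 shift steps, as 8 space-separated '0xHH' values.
Register before byte 1: 0x00
After XOR with byte 0x1D: 0x1D

Answer: 0x3A 0x74 0xE8 0xD7 0xA9 0x55 0xAA 0x53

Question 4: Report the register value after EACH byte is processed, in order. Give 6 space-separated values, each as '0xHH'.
0x53 0x9F 0xCB 0xEF 0xF6 0x8F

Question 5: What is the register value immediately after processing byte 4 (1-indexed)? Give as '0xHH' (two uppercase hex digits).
After byte 1 (0x1D): reg=0x53
After byte 2 (0xB8): reg=0x9F
After byte 3 (0x68): reg=0xCB
After byte 4 (0x30): reg=0xEF

Answer: 0xEF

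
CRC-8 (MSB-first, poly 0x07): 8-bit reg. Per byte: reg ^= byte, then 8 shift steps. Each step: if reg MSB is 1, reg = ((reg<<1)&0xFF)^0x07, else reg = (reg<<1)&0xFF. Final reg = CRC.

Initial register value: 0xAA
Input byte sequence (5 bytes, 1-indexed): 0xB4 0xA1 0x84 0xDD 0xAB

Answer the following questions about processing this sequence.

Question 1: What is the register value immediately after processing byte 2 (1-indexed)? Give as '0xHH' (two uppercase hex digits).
After byte 1 (0xB4): reg=0x5A
After byte 2 (0xA1): reg=0xEF

Answer: 0xEF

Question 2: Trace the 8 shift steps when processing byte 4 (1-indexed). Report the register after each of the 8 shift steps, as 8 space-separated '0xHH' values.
After byte 1 (0xB4): reg=0x5A
After byte 2 (0xA1): reg=0xEF
After byte 3 (0x84): reg=0x16
Register before byte 4: 0x16
After XOR with byte 0xDD: 0xCB

Answer: 0x91 0x25 0x4A 0x94 0x2F 0x5E 0xBC 0x7F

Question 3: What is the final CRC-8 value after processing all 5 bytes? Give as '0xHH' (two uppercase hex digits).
After byte 1 (0xB4): reg=0x5A
After byte 2 (0xA1): reg=0xEF
After byte 3 (0x84): reg=0x16
After byte 4 (0xDD): reg=0x7F
After byte 5 (0xAB): reg=0x22

Answer: 0x22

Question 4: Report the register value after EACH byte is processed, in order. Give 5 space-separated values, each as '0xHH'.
0x5A 0xEF 0x16 0x7F 0x22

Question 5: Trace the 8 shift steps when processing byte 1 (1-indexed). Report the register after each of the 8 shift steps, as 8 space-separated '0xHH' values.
Answer: 0x3C 0x78 0xF0 0xE7 0xC9 0x95 0x2D 0x5A

Derivation:
Register before byte 1: 0xAA
After XOR with byte 0xB4: 0x1E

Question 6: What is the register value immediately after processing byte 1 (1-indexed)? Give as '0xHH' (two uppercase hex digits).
Answer: 0x5A

Derivation:
After byte 1 (0xB4): reg=0x5A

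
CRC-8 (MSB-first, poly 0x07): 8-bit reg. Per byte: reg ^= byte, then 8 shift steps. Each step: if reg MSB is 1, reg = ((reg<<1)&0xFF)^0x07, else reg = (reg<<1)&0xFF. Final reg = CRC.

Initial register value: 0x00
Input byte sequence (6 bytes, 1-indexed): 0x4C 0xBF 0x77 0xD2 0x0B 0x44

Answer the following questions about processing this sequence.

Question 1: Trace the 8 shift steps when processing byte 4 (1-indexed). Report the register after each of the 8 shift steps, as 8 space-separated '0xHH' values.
After byte 1 (0x4C): reg=0xE3
After byte 2 (0xBF): reg=0x93
After byte 3 (0x77): reg=0xB2
Register before byte 4: 0xB2
After XOR with byte 0xD2: 0x60

Answer: 0xC0 0x87 0x09 0x12 0x24 0x48 0x90 0x27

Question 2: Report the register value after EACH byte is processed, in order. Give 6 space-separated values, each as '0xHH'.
0xE3 0x93 0xB2 0x27 0xC4 0x89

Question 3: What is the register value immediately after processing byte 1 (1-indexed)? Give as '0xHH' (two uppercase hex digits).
After byte 1 (0x4C): reg=0xE3

Answer: 0xE3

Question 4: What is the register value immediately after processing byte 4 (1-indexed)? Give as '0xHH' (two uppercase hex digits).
After byte 1 (0x4C): reg=0xE3
After byte 2 (0xBF): reg=0x93
After byte 3 (0x77): reg=0xB2
After byte 4 (0xD2): reg=0x27

Answer: 0x27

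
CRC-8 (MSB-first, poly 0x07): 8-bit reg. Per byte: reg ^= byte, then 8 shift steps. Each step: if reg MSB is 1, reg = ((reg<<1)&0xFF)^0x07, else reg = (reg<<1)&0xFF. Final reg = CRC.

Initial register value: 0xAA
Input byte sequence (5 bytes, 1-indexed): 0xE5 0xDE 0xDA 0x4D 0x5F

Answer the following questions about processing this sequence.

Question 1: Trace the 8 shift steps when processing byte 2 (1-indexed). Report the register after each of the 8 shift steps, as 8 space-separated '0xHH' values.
After byte 1 (0xE5): reg=0xEA
Register before byte 2: 0xEA
After XOR with byte 0xDE: 0x34

Answer: 0x68 0xD0 0xA7 0x49 0x92 0x23 0x46 0x8C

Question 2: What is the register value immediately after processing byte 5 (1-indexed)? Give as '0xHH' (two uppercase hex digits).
After byte 1 (0xE5): reg=0xEA
After byte 2 (0xDE): reg=0x8C
After byte 3 (0xDA): reg=0xA5
After byte 4 (0x4D): reg=0x96
After byte 5 (0x5F): reg=0x71

Answer: 0x71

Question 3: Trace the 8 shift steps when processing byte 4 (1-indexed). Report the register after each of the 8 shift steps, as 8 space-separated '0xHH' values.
Answer: 0xD7 0xA9 0x55 0xAA 0x53 0xA6 0x4B 0x96

Derivation:
After byte 1 (0xE5): reg=0xEA
After byte 2 (0xDE): reg=0x8C
After byte 3 (0xDA): reg=0xA5
Register before byte 4: 0xA5
After XOR with byte 0x4D: 0xE8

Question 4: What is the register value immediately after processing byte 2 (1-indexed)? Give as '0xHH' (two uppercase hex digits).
After byte 1 (0xE5): reg=0xEA
After byte 2 (0xDE): reg=0x8C

Answer: 0x8C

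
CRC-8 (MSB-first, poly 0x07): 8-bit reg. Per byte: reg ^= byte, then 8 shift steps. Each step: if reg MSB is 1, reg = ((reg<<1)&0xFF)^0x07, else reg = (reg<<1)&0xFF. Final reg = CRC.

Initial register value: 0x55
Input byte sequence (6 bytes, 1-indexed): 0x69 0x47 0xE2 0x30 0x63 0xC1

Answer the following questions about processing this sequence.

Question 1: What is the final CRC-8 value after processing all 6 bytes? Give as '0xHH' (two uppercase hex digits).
After byte 1 (0x69): reg=0xB4
After byte 2 (0x47): reg=0xD7
After byte 3 (0xE2): reg=0x8B
After byte 4 (0x30): reg=0x28
After byte 5 (0x63): reg=0xF6
After byte 6 (0xC1): reg=0x85

Answer: 0x85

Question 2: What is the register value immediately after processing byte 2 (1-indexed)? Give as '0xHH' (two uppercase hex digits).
After byte 1 (0x69): reg=0xB4
After byte 2 (0x47): reg=0xD7

Answer: 0xD7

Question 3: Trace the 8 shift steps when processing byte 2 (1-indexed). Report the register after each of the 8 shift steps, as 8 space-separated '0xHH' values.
After byte 1 (0x69): reg=0xB4
Register before byte 2: 0xB4
After XOR with byte 0x47: 0xF3

Answer: 0xE1 0xC5 0x8D 0x1D 0x3A 0x74 0xE8 0xD7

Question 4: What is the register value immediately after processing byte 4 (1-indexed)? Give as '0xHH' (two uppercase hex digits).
Answer: 0x28

Derivation:
After byte 1 (0x69): reg=0xB4
After byte 2 (0x47): reg=0xD7
After byte 3 (0xE2): reg=0x8B
After byte 4 (0x30): reg=0x28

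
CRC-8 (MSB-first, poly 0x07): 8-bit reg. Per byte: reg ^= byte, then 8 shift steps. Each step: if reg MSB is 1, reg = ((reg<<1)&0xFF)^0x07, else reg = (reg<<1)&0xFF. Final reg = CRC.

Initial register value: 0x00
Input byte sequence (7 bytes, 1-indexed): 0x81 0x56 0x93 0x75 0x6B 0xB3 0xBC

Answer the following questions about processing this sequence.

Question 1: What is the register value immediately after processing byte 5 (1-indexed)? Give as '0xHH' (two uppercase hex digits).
After byte 1 (0x81): reg=0x8E
After byte 2 (0x56): reg=0x06
After byte 3 (0x93): reg=0xE2
After byte 4 (0x75): reg=0xEC
After byte 5 (0x6B): reg=0x9C

Answer: 0x9C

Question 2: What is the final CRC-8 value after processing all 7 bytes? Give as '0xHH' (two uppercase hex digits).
After byte 1 (0x81): reg=0x8E
After byte 2 (0x56): reg=0x06
After byte 3 (0x93): reg=0xE2
After byte 4 (0x75): reg=0xEC
After byte 5 (0x6B): reg=0x9C
After byte 6 (0xB3): reg=0xCD
After byte 7 (0xBC): reg=0x50

Answer: 0x50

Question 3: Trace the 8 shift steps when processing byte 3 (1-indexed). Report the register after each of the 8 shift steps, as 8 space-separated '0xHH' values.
Answer: 0x2D 0x5A 0xB4 0x6F 0xDE 0xBB 0x71 0xE2

Derivation:
After byte 1 (0x81): reg=0x8E
After byte 2 (0x56): reg=0x06
Register before byte 3: 0x06
After XOR with byte 0x93: 0x95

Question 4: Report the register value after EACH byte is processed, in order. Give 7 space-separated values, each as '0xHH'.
0x8E 0x06 0xE2 0xEC 0x9C 0xCD 0x50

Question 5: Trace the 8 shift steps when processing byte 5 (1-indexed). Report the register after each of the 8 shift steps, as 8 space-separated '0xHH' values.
Answer: 0x09 0x12 0x24 0x48 0x90 0x27 0x4E 0x9C

Derivation:
After byte 1 (0x81): reg=0x8E
After byte 2 (0x56): reg=0x06
After byte 3 (0x93): reg=0xE2
After byte 4 (0x75): reg=0xEC
Register before byte 5: 0xEC
After XOR with byte 0x6B: 0x87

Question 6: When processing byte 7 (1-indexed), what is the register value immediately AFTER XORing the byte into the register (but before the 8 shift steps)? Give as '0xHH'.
Answer: 0x71

Derivation:
Register before byte 7: 0xCD
Byte 7: 0xBC
0xCD XOR 0xBC = 0x71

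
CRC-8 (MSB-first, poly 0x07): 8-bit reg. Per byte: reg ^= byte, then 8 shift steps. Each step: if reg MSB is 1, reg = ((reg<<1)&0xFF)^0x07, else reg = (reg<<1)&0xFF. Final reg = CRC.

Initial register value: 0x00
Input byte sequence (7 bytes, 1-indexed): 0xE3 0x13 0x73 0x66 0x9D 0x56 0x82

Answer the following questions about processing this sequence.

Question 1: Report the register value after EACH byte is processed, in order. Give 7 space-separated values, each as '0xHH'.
0xA7 0x05 0x45 0xE9 0x4B 0x53 0x39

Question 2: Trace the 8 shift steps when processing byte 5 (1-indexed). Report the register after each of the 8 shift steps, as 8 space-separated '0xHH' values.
After byte 1 (0xE3): reg=0xA7
After byte 2 (0x13): reg=0x05
After byte 3 (0x73): reg=0x45
After byte 4 (0x66): reg=0xE9
Register before byte 5: 0xE9
After XOR with byte 0x9D: 0x74

Answer: 0xE8 0xD7 0xA9 0x55 0xAA 0x53 0xA6 0x4B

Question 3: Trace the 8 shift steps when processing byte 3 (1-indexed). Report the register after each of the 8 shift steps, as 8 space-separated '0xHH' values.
Answer: 0xEC 0xDF 0xB9 0x75 0xEA 0xD3 0xA1 0x45

Derivation:
After byte 1 (0xE3): reg=0xA7
After byte 2 (0x13): reg=0x05
Register before byte 3: 0x05
After XOR with byte 0x73: 0x76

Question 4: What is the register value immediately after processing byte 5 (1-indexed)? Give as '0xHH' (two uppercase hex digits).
Answer: 0x4B

Derivation:
After byte 1 (0xE3): reg=0xA7
After byte 2 (0x13): reg=0x05
After byte 3 (0x73): reg=0x45
After byte 4 (0x66): reg=0xE9
After byte 5 (0x9D): reg=0x4B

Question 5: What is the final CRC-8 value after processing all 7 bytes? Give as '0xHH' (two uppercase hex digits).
Answer: 0x39

Derivation:
After byte 1 (0xE3): reg=0xA7
After byte 2 (0x13): reg=0x05
After byte 3 (0x73): reg=0x45
After byte 4 (0x66): reg=0xE9
After byte 5 (0x9D): reg=0x4B
After byte 6 (0x56): reg=0x53
After byte 7 (0x82): reg=0x39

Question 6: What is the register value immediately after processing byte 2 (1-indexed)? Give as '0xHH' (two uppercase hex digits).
After byte 1 (0xE3): reg=0xA7
After byte 2 (0x13): reg=0x05

Answer: 0x05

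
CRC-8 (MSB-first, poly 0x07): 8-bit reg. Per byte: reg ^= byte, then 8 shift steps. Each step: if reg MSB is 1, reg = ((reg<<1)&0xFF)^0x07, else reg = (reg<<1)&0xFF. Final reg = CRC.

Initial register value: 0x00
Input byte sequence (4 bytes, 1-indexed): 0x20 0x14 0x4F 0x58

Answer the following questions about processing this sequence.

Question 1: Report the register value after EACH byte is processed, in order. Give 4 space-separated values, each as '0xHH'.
0xE0 0xC2 0xAA 0xD0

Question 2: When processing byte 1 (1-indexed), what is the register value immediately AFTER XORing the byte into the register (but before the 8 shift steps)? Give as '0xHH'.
Answer: 0x20

Derivation:
Register before byte 1: 0x00
Byte 1: 0x20
0x00 XOR 0x20 = 0x20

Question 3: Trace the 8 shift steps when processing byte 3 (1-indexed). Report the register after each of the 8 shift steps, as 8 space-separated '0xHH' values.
Answer: 0x1D 0x3A 0x74 0xE8 0xD7 0xA9 0x55 0xAA

Derivation:
After byte 1 (0x20): reg=0xE0
After byte 2 (0x14): reg=0xC2
Register before byte 3: 0xC2
After XOR with byte 0x4F: 0x8D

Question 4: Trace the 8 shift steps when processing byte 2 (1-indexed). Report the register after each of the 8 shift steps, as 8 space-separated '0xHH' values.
After byte 1 (0x20): reg=0xE0
Register before byte 2: 0xE0
After XOR with byte 0x14: 0xF4

Answer: 0xEF 0xD9 0xB5 0x6D 0xDA 0xB3 0x61 0xC2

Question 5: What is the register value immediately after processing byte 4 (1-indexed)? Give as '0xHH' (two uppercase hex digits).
Answer: 0xD0

Derivation:
After byte 1 (0x20): reg=0xE0
After byte 2 (0x14): reg=0xC2
After byte 3 (0x4F): reg=0xAA
After byte 4 (0x58): reg=0xD0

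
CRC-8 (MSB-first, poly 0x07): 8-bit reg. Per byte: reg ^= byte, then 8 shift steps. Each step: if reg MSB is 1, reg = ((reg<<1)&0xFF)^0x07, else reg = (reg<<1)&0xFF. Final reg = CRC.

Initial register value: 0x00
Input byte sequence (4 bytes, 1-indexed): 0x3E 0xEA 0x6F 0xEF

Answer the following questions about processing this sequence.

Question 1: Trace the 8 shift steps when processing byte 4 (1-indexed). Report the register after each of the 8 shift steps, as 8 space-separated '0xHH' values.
After byte 1 (0x3E): reg=0xBA
After byte 2 (0xEA): reg=0xB7
After byte 3 (0x6F): reg=0x06
Register before byte 4: 0x06
After XOR with byte 0xEF: 0xE9

Answer: 0xD5 0xAD 0x5D 0xBA 0x73 0xE6 0xCB 0x91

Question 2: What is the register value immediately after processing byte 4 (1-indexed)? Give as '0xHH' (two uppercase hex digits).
After byte 1 (0x3E): reg=0xBA
After byte 2 (0xEA): reg=0xB7
After byte 3 (0x6F): reg=0x06
After byte 4 (0xEF): reg=0x91

Answer: 0x91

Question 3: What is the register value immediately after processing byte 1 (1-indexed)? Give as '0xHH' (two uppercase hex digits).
After byte 1 (0x3E): reg=0xBA

Answer: 0xBA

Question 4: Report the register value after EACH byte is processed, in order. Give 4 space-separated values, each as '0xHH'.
0xBA 0xB7 0x06 0x91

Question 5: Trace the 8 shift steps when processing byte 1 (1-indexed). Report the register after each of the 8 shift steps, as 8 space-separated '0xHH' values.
Answer: 0x7C 0xF8 0xF7 0xE9 0xD5 0xAD 0x5D 0xBA

Derivation:
Register before byte 1: 0x00
After XOR with byte 0x3E: 0x3E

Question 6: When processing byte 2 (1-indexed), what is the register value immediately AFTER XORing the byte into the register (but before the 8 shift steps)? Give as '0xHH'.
Answer: 0x50

Derivation:
Register before byte 2: 0xBA
Byte 2: 0xEA
0xBA XOR 0xEA = 0x50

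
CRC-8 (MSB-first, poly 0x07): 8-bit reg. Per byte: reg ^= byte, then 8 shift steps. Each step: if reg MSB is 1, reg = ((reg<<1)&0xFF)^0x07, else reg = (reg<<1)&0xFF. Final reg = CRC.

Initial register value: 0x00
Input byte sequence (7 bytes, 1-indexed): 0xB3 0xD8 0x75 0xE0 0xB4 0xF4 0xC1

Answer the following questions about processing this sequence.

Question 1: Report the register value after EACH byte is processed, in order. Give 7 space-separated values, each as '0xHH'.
0x10 0x76 0x09 0x91 0xFB 0x2D 0x8A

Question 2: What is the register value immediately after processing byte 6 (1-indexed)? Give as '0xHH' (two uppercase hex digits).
After byte 1 (0xB3): reg=0x10
After byte 2 (0xD8): reg=0x76
After byte 3 (0x75): reg=0x09
After byte 4 (0xE0): reg=0x91
After byte 5 (0xB4): reg=0xFB
After byte 6 (0xF4): reg=0x2D

Answer: 0x2D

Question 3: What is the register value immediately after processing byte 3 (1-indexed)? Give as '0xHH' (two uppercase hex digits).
After byte 1 (0xB3): reg=0x10
After byte 2 (0xD8): reg=0x76
After byte 3 (0x75): reg=0x09

Answer: 0x09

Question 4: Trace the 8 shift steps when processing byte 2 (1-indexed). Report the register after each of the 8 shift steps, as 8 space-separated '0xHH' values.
After byte 1 (0xB3): reg=0x10
Register before byte 2: 0x10
After XOR with byte 0xD8: 0xC8

Answer: 0x97 0x29 0x52 0xA4 0x4F 0x9E 0x3B 0x76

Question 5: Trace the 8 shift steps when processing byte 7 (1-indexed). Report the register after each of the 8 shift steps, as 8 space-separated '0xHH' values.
After byte 1 (0xB3): reg=0x10
After byte 2 (0xD8): reg=0x76
After byte 3 (0x75): reg=0x09
After byte 4 (0xE0): reg=0x91
After byte 5 (0xB4): reg=0xFB
After byte 6 (0xF4): reg=0x2D
Register before byte 7: 0x2D
After XOR with byte 0xC1: 0xEC

Answer: 0xDF 0xB9 0x75 0xEA 0xD3 0xA1 0x45 0x8A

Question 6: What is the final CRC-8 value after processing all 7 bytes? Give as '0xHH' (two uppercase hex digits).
Answer: 0x8A

Derivation:
After byte 1 (0xB3): reg=0x10
After byte 2 (0xD8): reg=0x76
After byte 3 (0x75): reg=0x09
After byte 4 (0xE0): reg=0x91
After byte 5 (0xB4): reg=0xFB
After byte 6 (0xF4): reg=0x2D
After byte 7 (0xC1): reg=0x8A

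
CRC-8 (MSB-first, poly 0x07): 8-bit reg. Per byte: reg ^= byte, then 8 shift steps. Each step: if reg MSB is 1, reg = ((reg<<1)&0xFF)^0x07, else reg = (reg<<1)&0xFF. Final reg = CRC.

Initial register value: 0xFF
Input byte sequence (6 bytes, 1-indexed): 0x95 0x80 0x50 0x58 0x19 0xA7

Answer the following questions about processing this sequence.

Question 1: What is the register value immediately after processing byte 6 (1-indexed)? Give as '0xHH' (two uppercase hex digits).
After byte 1 (0x95): reg=0x11
After byte 2 (0x80): reg=0xFE
After byte 3 (0x50): reg=0x43
After byte 4 (0x58): reg=0x41
After byte 5 (0x19): reg=0x8F
After byte 6 (0xA7): reg=0xD8

Answer: 0xD8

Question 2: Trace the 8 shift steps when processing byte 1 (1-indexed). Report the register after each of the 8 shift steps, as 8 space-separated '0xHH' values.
Register before byte 1: 0xFF
After XOR with byte 0x95: 0x6A

Answer: 0xD4 0xAF 0x59 0xB2 0x63 0xC6 0x8B 0x11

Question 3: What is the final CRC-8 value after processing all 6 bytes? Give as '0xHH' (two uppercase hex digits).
Answer: 0xD8

Derivation:
After byte 1 (0x95): reg=0x11
After byte 2 (0x80): reg=0xFE
After byte 3 (0x50): reg=0x43
After byte 4 (0x58): reg=0x41
After byte 5 (0x19): reg=0x8F
After byte 6 (0xA7): reg=0xD8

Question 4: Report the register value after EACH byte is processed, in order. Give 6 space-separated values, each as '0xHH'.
0x11 0xFE 0x43 0x41 0x8F 0xD8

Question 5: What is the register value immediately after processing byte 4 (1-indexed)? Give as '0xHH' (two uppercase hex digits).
Answer: 0x41

Derivation:
After byte 1 (0x95): reg=0x11
After byte 2 (0x80): reg=0xFE
After byte 3 (0x50): reg=0x43
After byte 4 (0x58): reg=0x41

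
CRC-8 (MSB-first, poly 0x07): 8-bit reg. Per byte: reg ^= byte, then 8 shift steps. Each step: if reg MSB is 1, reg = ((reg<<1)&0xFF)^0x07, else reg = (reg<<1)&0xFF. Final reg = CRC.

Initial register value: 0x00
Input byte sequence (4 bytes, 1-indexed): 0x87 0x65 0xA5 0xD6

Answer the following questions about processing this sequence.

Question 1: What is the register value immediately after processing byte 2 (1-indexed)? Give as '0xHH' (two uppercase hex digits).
Answer: 0xE1

Derivation:
After byte 1 (0x87): reg=0x9C
After byte 2 (0x65): reg=0xE1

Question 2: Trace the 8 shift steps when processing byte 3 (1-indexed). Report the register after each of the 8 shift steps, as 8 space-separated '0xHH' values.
Answer: 0x88 0x17 0x2E 0x5C 0xB8 0x77 0xEE 0xDB

Derivation:
After byte 1 (0x87): reg=0x9C
After byte 2 (0x65): reg=0xE1
Register before byte 3: 0xE1
After XOR with byte 0xA5: 0x44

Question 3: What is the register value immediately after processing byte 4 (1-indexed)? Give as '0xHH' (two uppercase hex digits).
Answer: 0x23

Derivation:
After byte 1 (0x87): reg=0x9C
After byte 2 (0x65): reg=0xE1
After byte 3 (0xA5): reg=0xDB
After byte 4 (0xD6): reg=0x23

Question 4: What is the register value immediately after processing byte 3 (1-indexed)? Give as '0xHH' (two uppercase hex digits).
Answer: 0xDB

Derivation:
After byte 1 (0x87): reg=0x9C
After byte 2 (0x65): reg=0xE1
After byte 3 (0xA5): reg=0xDB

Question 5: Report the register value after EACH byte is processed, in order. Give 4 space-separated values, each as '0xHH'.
0x9C 0xE1 0xDB 0x23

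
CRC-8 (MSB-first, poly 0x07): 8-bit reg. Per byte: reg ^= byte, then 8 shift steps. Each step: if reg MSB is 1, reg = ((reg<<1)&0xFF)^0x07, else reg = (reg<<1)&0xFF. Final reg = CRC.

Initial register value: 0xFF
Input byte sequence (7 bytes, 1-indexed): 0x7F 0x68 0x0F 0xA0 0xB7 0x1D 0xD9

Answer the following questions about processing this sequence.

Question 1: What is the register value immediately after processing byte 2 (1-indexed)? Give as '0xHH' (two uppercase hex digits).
After byte 1 (0x7F): reg=0x89
After byte 2 (0x68): reg=0xA9

Answer: 0xA9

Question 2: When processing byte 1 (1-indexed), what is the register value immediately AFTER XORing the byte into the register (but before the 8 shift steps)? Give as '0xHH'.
Register before byte 1: 0xFF
Byte 1: 0x7F
0xFF XOR 0x7F = 0x80

Answer: 0x80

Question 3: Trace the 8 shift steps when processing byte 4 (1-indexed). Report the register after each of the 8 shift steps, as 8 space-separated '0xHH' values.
After byte 1 (0x7F): reg=0x89
After byte 2 (0x68): reg=0xA9
After byte 3 (0x0F): reg=0x7B
Register before byte 4: 0x7B
After XOR with byte 0xA0: 0xDB

Answer: 0xB1 0x65 0xCA 0x93 0x21 0x42 0x84 0x0F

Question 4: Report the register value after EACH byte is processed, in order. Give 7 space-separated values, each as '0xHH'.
0x89 0xA9 0x7B 0x0F 0x21 0xB4 0x04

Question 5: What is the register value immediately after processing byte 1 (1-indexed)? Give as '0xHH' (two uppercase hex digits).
Answer: 0x89

Derivation:
After byte 1 (0x7F): reg=0x89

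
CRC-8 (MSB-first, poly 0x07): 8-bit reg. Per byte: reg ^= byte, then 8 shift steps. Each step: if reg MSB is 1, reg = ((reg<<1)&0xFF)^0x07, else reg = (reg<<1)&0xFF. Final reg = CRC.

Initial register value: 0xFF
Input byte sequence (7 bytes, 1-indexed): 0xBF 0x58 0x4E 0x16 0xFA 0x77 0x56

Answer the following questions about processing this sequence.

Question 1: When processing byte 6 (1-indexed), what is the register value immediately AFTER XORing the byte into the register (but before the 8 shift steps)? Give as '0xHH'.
Answer: 0x98

Derivation:
Register before byte 6: 0xEF
Byte 6: 0x77
0xEF XOR 0x77 = 0x98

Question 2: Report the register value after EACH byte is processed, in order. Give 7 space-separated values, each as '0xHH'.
0xC7 0xD4 0xCF 0x01 0xEF 0xC1 0xEC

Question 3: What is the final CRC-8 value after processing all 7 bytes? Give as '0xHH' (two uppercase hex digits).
Answer: 0xEC

Derivation:
After byte 1 (0xBF): reg=0xC7
After byte 2 (0x58): reg=0xD4
After byte 3 (0x4E): reg=0xCF
After byte 4 (0x16): reg=0x01
After byte 5 (0xFA): reg=0xEF
After byte 6 (0x77): reg=0xC1
After byte 7 (0x56): reg=0xEC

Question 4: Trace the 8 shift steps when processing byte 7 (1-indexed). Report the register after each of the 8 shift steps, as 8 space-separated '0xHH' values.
Answer: 0x29 0x52 0xA4 0x4F 0x9E 0x3B 0x76 0xEC

Derivation:
After byte 1 (0xBF): reg=0xC7
After byte 2 (0x58): reg=0xD4
After byte 3 (0x4E): reg=0xCF
After byte 4 (0x16): reg=0x01
After byte 5 (0xFA): reg=0xEF
After byte 6 (0x77): reg=0xC1
Register before byte 7: 0xC1
After XOR with byte 0x56: 0x97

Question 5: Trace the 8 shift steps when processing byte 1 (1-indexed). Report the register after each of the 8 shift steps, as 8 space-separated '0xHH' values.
Register before byte 1: 0xFF
After XOR with byte 0xBF: 0x40

Answer: 0x80 0x07 0x0E 0x1C 0x38 0x70 0xE0 0xC7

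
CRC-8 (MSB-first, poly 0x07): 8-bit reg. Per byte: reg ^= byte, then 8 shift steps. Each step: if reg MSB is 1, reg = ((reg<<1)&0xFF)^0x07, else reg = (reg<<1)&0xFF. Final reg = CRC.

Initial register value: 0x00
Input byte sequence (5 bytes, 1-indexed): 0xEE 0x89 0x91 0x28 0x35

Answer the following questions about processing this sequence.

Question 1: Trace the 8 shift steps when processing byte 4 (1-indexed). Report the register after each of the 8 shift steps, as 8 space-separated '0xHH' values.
After byte 1 (0xEE): reg=0x84
After byte 2 (0x89): reg=0x23
After byte 3 (0x91): reg=0x17
Register before byte 4: 0x17
After XOR with byte 0x28: 0x3F

Answer: 0x7E 0xFC 0xFF 0xF9 0xF5 0xED 0xDD 0xBD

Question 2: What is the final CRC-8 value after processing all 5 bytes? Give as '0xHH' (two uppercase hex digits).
After byte 1 (0xEE): reg=0x84
After byte 2 (0x89): reg=0x23
After byte 3 (0x91): reg=0x17
After byte 4 (0x28): reg=0xBD
After byte 5 (0x35): reg=0xB1

Answer: 0xB1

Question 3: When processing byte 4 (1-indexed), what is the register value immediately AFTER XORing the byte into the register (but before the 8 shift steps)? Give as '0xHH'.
Register before byte 4: 0x17
Byte 4: 0x28
0x17 XOR 0x28 = 0x3F

Answer: 0x3F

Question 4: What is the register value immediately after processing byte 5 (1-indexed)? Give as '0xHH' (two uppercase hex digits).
Answer: 0xB1

Derivation:
After byte 1 (0xEE): reg=0x84
After byte 2 (0x89): reg=0x23
After byte 3 (0x91): reg=0x17
After byte 4 (0x28): reg=0xBD
After byte 5 (0x35): reg=0xB1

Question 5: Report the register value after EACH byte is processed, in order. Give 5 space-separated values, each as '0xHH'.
0x84 0x23 0x17 0xBD 0xB1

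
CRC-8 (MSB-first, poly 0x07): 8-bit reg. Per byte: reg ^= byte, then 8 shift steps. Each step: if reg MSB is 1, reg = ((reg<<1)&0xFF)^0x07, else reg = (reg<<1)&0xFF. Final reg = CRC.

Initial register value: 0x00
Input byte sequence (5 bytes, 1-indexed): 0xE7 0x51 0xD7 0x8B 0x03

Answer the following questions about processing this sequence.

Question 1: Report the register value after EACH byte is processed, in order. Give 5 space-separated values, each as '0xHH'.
0xBB 0x98 0xEA 0x20 0xE9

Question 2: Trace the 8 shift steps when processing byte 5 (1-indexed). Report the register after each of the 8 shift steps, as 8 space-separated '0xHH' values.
After byte 1 (0xE7): reg=0xBB
After byte 2 (0x51): reg=0x98
After byte 3 (0xD7): reg=0xEA
After byte 4 (0x8B): reg=0x20
Register before byte 5: 0x20
After XOR with byte 0x03: 0x23

Answer: 0x46 0x8C 0x1F 0x3E 0x7C 0xF8 0xF7 0xE9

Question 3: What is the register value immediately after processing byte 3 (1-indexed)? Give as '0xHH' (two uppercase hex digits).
Answer: 0xEA

Derivation:
After byte 1 (0xE7): reg=0xBB
After byte 2 (0x51): reg=0x98
After byte 3 (0xD7): reg=0xEA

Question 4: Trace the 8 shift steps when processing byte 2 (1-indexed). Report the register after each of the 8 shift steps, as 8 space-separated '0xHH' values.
After byte 1 (0xE7): reg=0xBB
Register before byte 2: 0xBB
After XOR with byte 0x51: 0xEA

Answer: 0xD3 0xA1 0x45 0x8A 0x13 0x26 0x4C 0x98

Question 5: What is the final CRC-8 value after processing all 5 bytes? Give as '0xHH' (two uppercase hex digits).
After byte 1 (0xE7): reg=0xBB
After byte 2 (0x51): reg=0x98
After byte 3 (0xD7): reg=0xEA
After byte 4 (0x8B): reg=0x20
After byte 5 (0x03): reg=0xE9

Answer: 0xE9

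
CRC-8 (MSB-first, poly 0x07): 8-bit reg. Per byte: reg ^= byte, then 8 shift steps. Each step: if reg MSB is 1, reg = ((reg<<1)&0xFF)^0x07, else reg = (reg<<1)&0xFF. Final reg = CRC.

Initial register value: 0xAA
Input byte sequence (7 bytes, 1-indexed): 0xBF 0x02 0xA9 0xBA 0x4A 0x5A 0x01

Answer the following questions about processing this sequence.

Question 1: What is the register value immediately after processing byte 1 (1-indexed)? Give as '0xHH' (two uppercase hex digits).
Answer: 0x6B

Derivation:
After byte 1 (0xBF): reg=0x6B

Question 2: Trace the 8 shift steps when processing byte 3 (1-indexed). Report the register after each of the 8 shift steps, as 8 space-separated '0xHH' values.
Answer: 0x65 0xCA 0x93 0x21 0x42 0x84 0x0F 0x1E

Derivation:
After byte 1 (0xBF): reg=0x6B
After byte 2 (0x02): reg=0x18
Register before byte 3: 0x18
After XOR with byte 0xA9: 0xB1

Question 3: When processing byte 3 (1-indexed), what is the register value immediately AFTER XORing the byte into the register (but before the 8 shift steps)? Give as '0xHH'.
Answer: 0xB1

Derivation:
Register before byte 3: 0x18
Byte 3: 0xA9
0x18 XOR 0xA9 = 0xB1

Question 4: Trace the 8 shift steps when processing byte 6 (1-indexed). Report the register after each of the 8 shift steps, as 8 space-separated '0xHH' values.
Answer: 0xC9 0x95 0x2D 0x5A 0xB4 0x6F 0xDE 0xBB

Derivation:
After byte 1 (0xBF): reg=0x6B
After byte 2 (0x02): reg=0x18
After byte 3 (0xA9): reg=0x1E
After byte 4 (0xBA): reg=0x75
After byte 5 (0x4A): reg=0xBD
Register before byte 6: 0xBD
After XOR with byte 0x5A: 0xE7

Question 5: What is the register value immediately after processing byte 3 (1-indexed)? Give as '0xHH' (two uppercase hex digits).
Answer: 0x1E

Derivation:
After byte 1 (0xBF): reg=0x6B
After byte 2 (0x02): reg=0x18
After byte 3 (0xA9): reg=0x1E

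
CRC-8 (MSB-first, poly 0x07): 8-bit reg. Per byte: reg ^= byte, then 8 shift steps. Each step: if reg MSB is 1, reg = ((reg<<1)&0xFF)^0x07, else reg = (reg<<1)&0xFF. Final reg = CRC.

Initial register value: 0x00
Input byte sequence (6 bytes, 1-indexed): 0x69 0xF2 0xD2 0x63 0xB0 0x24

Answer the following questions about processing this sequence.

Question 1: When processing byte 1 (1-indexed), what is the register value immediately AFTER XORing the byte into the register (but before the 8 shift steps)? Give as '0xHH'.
Answer: 0x69

Derivation:
Register before byte 1: 0x00
Byte 1: 0x69
0x00 XOR 0x69 = 0x69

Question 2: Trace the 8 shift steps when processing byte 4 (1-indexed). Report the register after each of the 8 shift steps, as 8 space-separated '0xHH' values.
After byte 1 (0x69): reg=0x18
After byte 2 (0xF2): reg=0x98
After byte 3 (0xD2): reg=0xF1
Register before byte 4: 0xF1
After XOR with byte 0x63: 0x92

Answer: 0x23 0x46 0x8C 0x1F 0x3E 0x7C 0xF8 0xF7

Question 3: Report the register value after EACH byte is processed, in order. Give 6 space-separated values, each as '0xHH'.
0x18 0x98 0xF1 0xF7 0xD2 0xCC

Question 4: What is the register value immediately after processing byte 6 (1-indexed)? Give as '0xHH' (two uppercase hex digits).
Answer: 0xCC

Derivation:
After byte 1 (0x69): reg=0x18
After byte 2 (0xF2): reg=0x98
After byte 3 (0xD2): reg=0xF1
After byte 4 (0x63): reg=0xF7
After byte 5 (0xB0): reg=0xD2
After byte 6 (0x24): reg=0xCC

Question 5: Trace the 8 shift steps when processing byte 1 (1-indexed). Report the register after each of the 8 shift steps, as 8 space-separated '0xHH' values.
Register before byte 1: 0x00
After XOR with byte 0x69: 0x69

Answer: 0xD2 0xA3 0x41 0x82 0x03 0x06 0x0C 0x18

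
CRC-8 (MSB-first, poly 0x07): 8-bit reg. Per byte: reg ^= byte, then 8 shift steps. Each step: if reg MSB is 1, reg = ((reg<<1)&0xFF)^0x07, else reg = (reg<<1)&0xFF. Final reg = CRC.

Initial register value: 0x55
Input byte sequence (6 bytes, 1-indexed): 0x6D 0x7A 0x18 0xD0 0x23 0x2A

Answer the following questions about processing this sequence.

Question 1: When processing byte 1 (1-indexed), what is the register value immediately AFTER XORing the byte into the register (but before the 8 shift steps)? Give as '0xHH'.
Register before byte 1: 0x55
Byte 1: 0x6D
0x55 XOR 0x6D = 0x38

Answer: 0x38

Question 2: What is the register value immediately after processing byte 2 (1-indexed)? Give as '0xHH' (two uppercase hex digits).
After byte 1 (0x6D): reg=0xA8
After byte 2 (0x7A): reg=0x30

Answer: 0x30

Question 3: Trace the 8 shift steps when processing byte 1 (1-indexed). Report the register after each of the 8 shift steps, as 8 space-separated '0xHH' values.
Register before byte 1: 0x55
After XOR with byte 0x6D: 0x38

Answer: 0x70 0xE0 0xC7 0x89 0x15 0x2A 0x54 0xA8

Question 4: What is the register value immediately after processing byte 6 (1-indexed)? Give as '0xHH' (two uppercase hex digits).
After byte 1 (0x6D): reg=0xA8
After byte 2 (0x7A): reg=0x30
After byte 3 (0x18): reg=0xD8
After byte 4 (0xD0): reg=0x38
After byte 5 (0x23): reg=0x41
After byte 6 (0x2A): reg=0x16

Answer: 0x16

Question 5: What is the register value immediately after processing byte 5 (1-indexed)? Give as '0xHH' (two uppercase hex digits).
Answer: 0x41

Derivation:
After byte 1 (0x6D): reg=0xA8
After byte 2 (0x7A): reg=0x30
After byte 3 (0x18): reg=0xD8
After byte 4 (0xD0): reg=0x38
After byte 5 (0x23): reg=0x41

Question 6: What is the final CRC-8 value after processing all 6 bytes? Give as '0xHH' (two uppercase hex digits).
Answer: 0x16

Derivation:
After byte 1 (0x6D): reg=0xA8
After byte 2 (0x7A): reg=0x30
After byte 3 (0x18): reg=0xD8
After byte 4 (0xD0): reg=0x38
After byte 5 (0x23): reg=0x41
After byte 6 (0x2A): reg=0x16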